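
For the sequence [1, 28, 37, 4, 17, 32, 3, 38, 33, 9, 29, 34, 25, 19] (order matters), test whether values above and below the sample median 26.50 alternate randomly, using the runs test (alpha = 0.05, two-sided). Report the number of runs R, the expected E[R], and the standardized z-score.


Step 1: Compute median = 26.50; label A = above, B = below.
Labels in order: BAABBABAABAABB  (n_A = 7, n_B = 7)
Step 2: Count runs R = 9.
Step 3: Under H0 (random ordering), E[R] = 2*n_A*n_B/(n_A+n_B) + 1 = 2*7*7/14 + 1 = 8.0000.
        Var[R] = 2*n_A*n_B*(2*n_A*n_B - n_A - n_B) / ((n_A+n_B)^2 * (n_A+n_B-1)) = 8232/2548 = 3.2308.
        SD[R] = 1.7974.
Step 4: Continuity-corrected z = (R - 0.5 - E[R]) / SD[R] = (9 - 0.5 - 8.0000) / 1.7974 = 0.2782.
Step 5: Two-sided p-value via normal approximation = 2*(1 - Phi(|z|)) = 0.780879.
Step 6: alpha = 0.05. fail to reject H0.

R = 9, z = 0.2782, p = 0.780879, fail to reject H0.


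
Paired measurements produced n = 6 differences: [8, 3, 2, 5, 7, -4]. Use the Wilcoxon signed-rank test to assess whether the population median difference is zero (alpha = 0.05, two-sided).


Step 1: Drop any zero differences (none here) and take |d_i|.
|d| = [8, 3, 2, 5, 7, 4]
Step 2: Midrank |d_i| (ties get averaged ranks).
ranks: |8|->6, |3|->2, |2|->1, |5|->4, |7|->5, |4|->3
Step 3: Attach original signs; sum ranks with positive sign and with negative sign.
W+ = 6 + 2 + 1 + 4 + 5 = 18
W- = 3 = 3
(Check: W+ + W- = 21 should equal n(n+1)/2 = 21.)
Step 4: Test statistic W = min(W+, W-) = 3.
Step 5: No ties, so the exact null distribution over the 2^6 = 64 sign assignments gives the two-sided p-value = 0.156250.
Step 6: alpha = 0.05. fail to reject H0.

W+ = 18, W- = 3, W = min = 3, p = 0.156250, fail to reject H0.


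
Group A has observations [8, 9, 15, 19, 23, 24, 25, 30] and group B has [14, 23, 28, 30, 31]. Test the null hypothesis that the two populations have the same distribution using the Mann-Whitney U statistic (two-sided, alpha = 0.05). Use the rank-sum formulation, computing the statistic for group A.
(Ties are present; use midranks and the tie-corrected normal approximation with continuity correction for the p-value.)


Step 1: Combine and sort all 13 observations; assign midranks.
sorted (value, group): (8,X), (9,X), (14,Y), (15,X), (19,X), (23,X), (23,Y), (24,X), (25,X), (28,Y), (30,X), (30,Y), (31,Y)
ranks: 8->1, 9->2, 14->3, 15->4, 19->5, 23->6.5, 23->6.5, 24->8, 25->9, 28->10, 30->11.5, 30->11.5, 31->13
Step 2: Rank sum for X: R1 = 1 + 2 + 4 + 5 + 6.5 + 8 + 9 + 11.5 = 47.
Step 3: U_X = R1 - n1(n1+1)/2 = 47 - 8*9/2 = 47 - 36 = 11.
       U_Y = n1*n2 - U_X = 40 - 11 = 29.
Step 4: Ties are present, so use the tie-corrected normal approximation (with continuity correction) for the p-value.
Step 5: p-value = 0.212139; compare to alpha = 0.05. fail to reject H0.

U_X = 11, p = 0.212139, fail to reject H0 at alpha = 0.05.


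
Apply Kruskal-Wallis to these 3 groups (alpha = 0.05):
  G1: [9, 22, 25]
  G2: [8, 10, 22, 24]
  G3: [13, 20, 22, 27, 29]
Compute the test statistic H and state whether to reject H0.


Step 1: Combine all N = 12 observations and assign midranks.
sorted (value, group, rank): (8,G2,1), (9,G1,2), (10,G2,3), (13,G3,4), (20,G3,5), (22,G1,7), (22,G2,7), (22,G3,7), (24,G2,9), (25,G1,10), (27,G3,11), (29,G3,12)
Step 2: Sum ranks within each group.
R_1 = 19 (n_1 = 3)
R_2 = 20 (n_2 = 4)
R_3 = 39 (n_3 = 5)
Step 3: H = 12/(N(N+1)) * sum(R_i^2/n_i) - 3(N+1)
     = 12/(12*13) * (19^2/3 + 20^2/4 + 39^2/5) - 3*13
     = 0.076923 * 524.533 - 39
     = 1.348718.
Step 4: Ties present; correction factor C = 1 - 24/(12^3 - 12) = 0.986014. Corrected H = 1.348718 / 0.986014 = 1.367849.
Step 5: Under H0, H ~ chi^2(2); p-value = 0.504633.
Step 6: alpha = 0.05. fail to reject H0.

H = 1.3678, df = 2, p = 0.504633, fail to reject H0.


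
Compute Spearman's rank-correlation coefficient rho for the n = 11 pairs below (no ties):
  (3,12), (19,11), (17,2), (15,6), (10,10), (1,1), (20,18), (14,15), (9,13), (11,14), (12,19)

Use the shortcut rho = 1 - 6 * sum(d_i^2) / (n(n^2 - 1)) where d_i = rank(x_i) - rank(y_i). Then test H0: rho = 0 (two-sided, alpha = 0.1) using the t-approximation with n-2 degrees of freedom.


Step 1: Rank x and y separately (midranks; no ties here).
rank(x): 3->2, 19->10, 17->9, 15->8, 10->4, 1->1, 20->11, 14->7, 9->3, 11->5, 12->6
rank(y): 12->6, 11->5, 2->2, 6->3, 10->4, 1->1, 18->10, 15->9, 13->7, 14->8, 19->11
Step 2: d_i = R_x(i) - R_y(i); compute d_i^2.
  (2-6)^2=16, (10-5)^2=25, (9-2)^2=49, (8-3)^2=25, (4-4)^2=0, (1-1)^2=0, (11-10)^2=1, (7-9)^2=4, (3-7)^2=16, (5-8)^2=9, (6-11)^2=25
sum(d^2) = 170.
Step 3: rho = 1 - 6*170 / (11*(11^2 - 1)) = 1 - 1020/1320 = 0.227273.
Step 4: Under H0, t = rho * sqrt((n-2)/(1-rho^2)) = 0.7001 ~ t(9).
Step 5: Two-sided p-value from the t-distribution with 9 df = 0.501536.
Step 6: alpha = 0.1. fail to reject H0.

rho = 0.2273, p = 0.501536, fail to reject H0 at alpha = 0.1.


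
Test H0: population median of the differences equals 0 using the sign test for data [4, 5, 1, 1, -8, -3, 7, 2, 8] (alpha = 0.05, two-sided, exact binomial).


Step 1: Discard zero differences. Original n = 9; n_eff = number of nonzero differences = 9.
Nonzero differences (with sign): +4, +5, +1, +1, -8, -3, +7, +2, +8
Step 2: Count signs: positive = 7, negative = 2.
Step 3: Under H0: P(positive) = 0.5, so the number of positives S ~ Bin(9, 0.5).
Step 4: Two-sided exact p-value = sum of Bin(9,0.5) probabilities at or below the observed probability = 0.179688.
Step 5: alpha = 0.05. fail to reject H0.

n_eff = 9, pos = 7, neg = 2, p = 0.179688, fail to reject H0.


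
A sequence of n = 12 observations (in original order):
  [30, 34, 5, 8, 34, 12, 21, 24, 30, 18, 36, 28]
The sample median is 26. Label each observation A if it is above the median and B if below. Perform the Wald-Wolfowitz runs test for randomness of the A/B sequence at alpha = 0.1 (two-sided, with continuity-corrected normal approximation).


Step 1: Compute median = 26; label A = above, B = below.
Labels in order: AABBABBBABAA  (n_A = 6, n_B = 6)
Step 2: Count runs R = 7.
Step 3: Under H0 (random ordering), E[R] = 2*n_A*n_B/(n_A+n_B) + 1 = 2*6*6/12 + 1 = 7.0000.
        Var[R] = 2*n_A*n_B*(2*n_A*n_B - n_A - n_B) / ((n_A+n_B)^2 * (n_A+n_B-1)) = 4320/1584 = 2.7273.
        SD[R] = 1.6514.
Step 4: R = E[R], so z = 0 with no continuity correction.
Step 5: Two-sided p-value via normal approximation = 2*(1 - Phi(|z|)) = 1.000000.
Step 6: alpha = 0.1. fail to reject H0.

R = 7, z = 0.0000, p = 1.000000, fail to reject H0.


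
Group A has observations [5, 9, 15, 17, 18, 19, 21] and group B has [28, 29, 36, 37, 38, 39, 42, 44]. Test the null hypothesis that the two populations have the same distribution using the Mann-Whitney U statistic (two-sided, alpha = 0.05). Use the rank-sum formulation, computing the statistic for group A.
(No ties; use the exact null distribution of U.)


Step 1: Combine and sort all 15 observations; assign midranks.
sorted (value, group): (5,X), (9,X), (15,X), (17,X), (18,X), (19,X), (21,X), (28,Y), (29,Y), (36,Y), (37,Y), (38,Y), (39,Y), (42,Y), (44,Y)
ranks: 5->1, 9->2, 15->3, 17->4, 18->5, 19->6, 21->7, 28->8, 29->9, 36->10, 37->11, 38->12, 39->13, 42->14, 44->15
Step 2: Rank sum for X: R1 = 1 + 2 + 3 + 4 + 5 + 6 + 7 = 28.
Step 3: U_X = R1 - n1(n1+1)/2 = 28 - 7*8/2 = 28 - 28 = 0.
       U_Y = n1*n2 - U_X = 56 - 0 = 56.
Step 4: No ties, so the exact null distribution of U (based on enumerating the C(15,7) = 6435 equally likely rank assignments) gives the two-sided p-value.
Step 5: p-value = 0.000311; compare to alpha = 0.05. reject H0.

U_X = 0, p = 0.000311, reject H0 at alpha = 0.05.


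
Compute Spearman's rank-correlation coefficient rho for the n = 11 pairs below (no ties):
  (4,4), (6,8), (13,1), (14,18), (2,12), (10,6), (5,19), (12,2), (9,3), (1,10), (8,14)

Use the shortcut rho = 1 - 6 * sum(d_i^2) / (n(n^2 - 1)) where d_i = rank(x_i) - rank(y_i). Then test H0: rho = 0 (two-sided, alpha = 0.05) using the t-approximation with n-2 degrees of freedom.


Step 1: Rank x and y separately (midranks; no ties here).
rank(x): 4->3, 6->5, 13->10, 14->11, 2->2, 10->8, 5->4, 12->9, 9->7, 1->1, 8->6
rank(y): 4->4, 8->6, 1->1, 18->10, 12->8, 6->5, 19->11, 2->2, 3->3, 10->7, 14->9
Step 2: d_i = R_x(i) - R_y(i); compute d_i^2.
  (3-4)^2=1, (5-6)^2=1, (10-1)^2=81, (11-10)^2=1, (2-8)^2=36, (8-5)^2=9, (4-11)^2=49, (9-2)^2=49, (7-3)^2=16, (1-7)^2=36, (6-9)^2=9
sum(d^2) = 288.
Step 3: rho = 1 - 6*288 / (11*(11^2 - 1)) = 1 - 1728/1320 = -0.309091.
Step 4: Under H0, t = rho * sqrt((n-2)/(1-rho^2)) = -0.9750 ~ t(9).
Step 5: Two-sided p-value from the t-distribution with 9 df = 0.355028.
Step 6: alpha = 0.05. fail to reject H0.

rho = -0.3091, p = 0.355028, fail to reject H0 at alpha = 0.05.


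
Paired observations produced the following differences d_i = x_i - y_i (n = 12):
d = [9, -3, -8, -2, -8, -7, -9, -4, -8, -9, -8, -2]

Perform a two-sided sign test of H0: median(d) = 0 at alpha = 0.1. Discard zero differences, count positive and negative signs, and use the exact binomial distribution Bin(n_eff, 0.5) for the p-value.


Step 1: Discard zero differences. Original n = 12; n_eff = number of nonzero differences = 12.
Nonzero differences (with sign): +9, -3, -8, -2, -8, -7, -9, -4, -8, -9, -8, -2
Step 2: Count signs: positive = 1, negative = 11.
Step 3: Under H0: P(positive) = 0.5, so the number of positives S ~ Bin(12, 0.5).
Step 4: Two-sided exact p-value = sum of Bin(12,0.5) probabilities at or below the observed probability = 0.006348.
Step 5: alpha = 0.1. reject H0.

n_eff = 12, pos = 1, neg = 11, p = 0.006348, reject H0.


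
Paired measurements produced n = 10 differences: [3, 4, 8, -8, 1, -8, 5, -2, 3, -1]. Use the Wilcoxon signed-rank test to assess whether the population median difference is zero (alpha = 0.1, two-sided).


Step 1: Drop any zero differences (none here) and take |d_i|.
|d| = [3, 4, 8, 8, 1, 8, 5, 2, 3, 1]
Step 2: Midrank |d_i| (ties get averaged ranks).
ranks: |3|->4.5, |4|->6, |8|->9, |8|->9, |1|->1.5, |8|->9, |5|->7, |2|->3, |3|->4.5, |1|->1.5
Step 3: Attach original signs; sum ranks with positive sign and with negative sign.
W+ = 4.5 + 6 + 9 + 1.5 + 7 + 4.5 = 32.5
W- = 9 + 9 + 3 + 1.5 = 22.5
(Check: W+ + W- = 55 should equal n(n+1)/2 = 55.)
Step 4: Test statistic W = min(W+, W-) = 22.5.
Step 5: Ties in |d|, so use the tie-corrected normal approximation.
        E[W] = n(n+1)/4 = 10*11/4 = 27.5.
        Tie groups: |d|=1 (t=2), |d|=3 (t=2), |d|=8 (t=3); sum(t^3 - t) = 36.
        Var[W] = n(n+1)(2n+1)/24 - sum(t^3-t)/48 = 2310/24 - 36/48 = 95.5.
        z = (W - E[W]) / sqrt(Var[W]) = (22.5 - 27.5) / 9.7724 = -0.5116.
        Two-sided p = 2*Phi(z) = 0.608900.
Step 6: alpha = 0.1. fail to reject H0.

W+ = 32.5, W- = 22.5, W = min = 22.5, p = 0.608900, fail to reject H0.


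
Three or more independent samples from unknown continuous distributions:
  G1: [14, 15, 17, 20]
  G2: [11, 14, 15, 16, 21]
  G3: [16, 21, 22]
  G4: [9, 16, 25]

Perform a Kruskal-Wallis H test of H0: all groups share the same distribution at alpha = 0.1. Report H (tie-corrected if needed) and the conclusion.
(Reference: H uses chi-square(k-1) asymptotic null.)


Step 1: Combine all N = 15 observations and assign midranks.
sorted (value, group, rank): (9,G4,1), (11,G2,2), (14,G1,3.5), (14,G2,3.5), (15,G1,5.5), (15,G2,5.5), (16,G2,8), (16,G3,8), (16,G4,8), (17,G1,10), (20,G1,11), (21,G2,12.5), (21,G3,12.5), (22,G3,14), (25,G4,15)
Step 2: Sum ranks within each group.
R_1 = 30 (n_1 = 4)
R_2 = 31.5 (n_2 = 5)
R_3 = 34.5 (n_3 = 3)
R_4 = 24 (n_4 = 3)
Step 3: H = 12/(N(N+1)) * sum(R_i^2/n_i) - 3(N+1)
     = 12/(15*16) * (30^2/4 + 31.5^2/5 + 34.5^2/3 + 24^2/3) - 3*16
     = 0.050000 * 1012.2 - 48
     = 2.610000.
Step 4: Ties present; correction factor C = 1 - 42/(15^3 - 15) = 0.987500. Corrected H = 2.610000 / 0.987500 = 2.643038.
Step 5: Under H0, H ~ chi^2(3); p-value = 0.449994.
Step 6: alpha = 0.1. fail to reject H0.

H = 2.6430, df = 3, p = 0.449994, fail to reject H0.


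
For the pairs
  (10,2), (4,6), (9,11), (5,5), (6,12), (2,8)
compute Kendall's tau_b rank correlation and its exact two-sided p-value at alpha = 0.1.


Step 1: Enumerate the 15 unordered pairs (i,j) with i<j and classify each by sign(x_j-x_i) * sign(y_j-y_i).
  (1,2):dx=-6,dy=+4->D; (1,3):dx=-1,dy=+9->D; (1,4):dx=-5,dy=+3->D; (1,5):dx=-4,dy=+10->D
  (1,6):dx=-8,dy=+6->D; (2,3):dx=+5,dy=+5->C; (2,4):dx=+1,dy=-1->D; (2,5):dx=+2,dy=+6->C
  (2,6):dx=-2,dy=+2->D; (3,4):dx=-4,dy=-6->C; (3,5):dx=-3,dy=+1->D; (3,6):dx=-7,dy=-3->C
  (4,5):dx=+1,dy=+7->C; (4,6):dx=-3,dy=+3->D; (5,6):dx=-4,dy=-4->C
Step 2: C = 6, D = 9, total pairs = 15.
Step 3: tau = (C - D)/(n(n-1)/2) = (6 - 9)/15 = -0.200000.
Step 4: Exact two-sided p-value (enumerate n! = 720 permutations of y under H0): p = 0.719444.
Step 5: alpha = 0.1. fail to reject H0.

tau_b = -0.2000 (C=6, D=9), p = 0.719444, fail to reject H0.


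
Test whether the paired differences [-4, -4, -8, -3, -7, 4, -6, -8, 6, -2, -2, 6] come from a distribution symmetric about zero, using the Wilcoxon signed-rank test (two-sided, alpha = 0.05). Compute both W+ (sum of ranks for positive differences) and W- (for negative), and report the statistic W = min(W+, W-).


Step 1: Drop any zero differences (none here) and take |d_i|.
|d| = [4, 4, 8, 3, 7, 4, 6, 8, 6, 2, 2, 6]
Step 2: Midrank |d_i| (ties get averaged ranks).
ranks: |4|->5, |4|->5, |8|->11.5, |3|->3, |7|->10, |4|->5, |6|->8, |8|->11.5, |6|->8, |2|->1.5, |2|->1.5, |6|->8
Step 3: Attach original signs; sum ranks with positive sign and with negative sign.
W+ = 5 + 8 + 8 = 21
W- = 5 + 5 + 11.5 + 3 + 10 + 8 + 11.5 + 1.5 + 1.5 = 57
(Check: W+ + W- = 78 should equal n(n+1)/2 = 78.)
Step 4: Test statistic W = min(W+, W-) = 21.
Step 5: Ties in |d|, so use the tie-corrected normal approximation.
        E[W] = n(n+1)/4 = 12*13/4 = 39.
        Tie groups: |d|=2 (t=2), |d|=4 (t=3), |d|=6 (t=3), |d|=8 (t=2); sum(t^3 - t) = 60.
        Var[W] = n(n+1)(2n+1)/24 - sum(t^3-t)/48 = 3900/24 - 60/48 = 161.25.
        z = (W - E[W]) / sqrt(Var[W]) = (21 - 39) / 12.6984 = -1.4175.
        Two-sided p = 2*Phi(z) = 0.156337.
Step 6: alpha = 0.05. fail to reject H0.

W+ = 21, W- = 57, W = min = 21, p = 0.156337, fail to reject H0.


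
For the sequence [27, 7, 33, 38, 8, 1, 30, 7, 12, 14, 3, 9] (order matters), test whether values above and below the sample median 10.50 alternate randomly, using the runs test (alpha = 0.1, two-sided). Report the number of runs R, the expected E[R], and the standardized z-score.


Step 1: Compute median = 10.50; label A = above, B = below.
Labels in order: ABAABBABAABB  (n_A = 6, n_B = 6)
Step 2: Count runs R = 8.
Step 3: Under H0 (random ordering), E[R] = 2*n_A*n_B/(n_A+n_B) + 1 = 2*6*6/12 + 1 = 7.0000.
        Var[R] = 2*n_A*n_B*(2*n_A*n_B - n_A - n_B) / ((n_A+n_B)^2 * (n_A+n_B-1)) = 4320/1584 = 2.7273.
        SD[R] = 1.6514.
Step 4: Continuity-corrected z = (R - 0.5 - E[R]) / SD[R] = (8 - 0.5 - 7.0000) / 1.6514 = 0.3028.
Step 5: Two-sided p-value via normal approximation = 2*(1 - Phi(|z|)) = 0.762069.
Step 6: alpha = 0.1. fail to reject H0.

R = 8, z = 0.3028, p = 0.762069, fail to reject H0.


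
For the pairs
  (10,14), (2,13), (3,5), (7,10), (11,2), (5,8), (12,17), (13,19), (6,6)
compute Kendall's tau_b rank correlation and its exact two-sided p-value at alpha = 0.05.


Step 1: Enumerate the 36 unordered pairs (i,j) with i<j and classify each by sign(x_j-x_i) * sign(y_j-y_i).
  (1,2):dx=-8,dy=-1->C; (1,3):dx=-7,dy=-9->C; (1,4):dx=-3,dy=-4->C; (1,5):dx=+1,dy=-12->D
  (1,6):dx=-5,dy=-6->C; (1,7):dx=+2,dy=+3->C; (1,8):dx=+3,dy=+5->C; (1,9):dx=-4,dy=-8->C
  (2,3):dx=+1,dy=-8->D; (2,4):dx=+5,dy=-3->D; (2,5):dx=+9,dy=-11->D; (2,6):dx=+3,dy=-5->D
  (2,7):dx=+10,dy=+4->C; (2,8):dx=+11,dy=+6->C; (2,9):dx=+4,dy=-7->D; (3,4):dx=+4,dy=+5->C
  (3,5):dx=+8,dy=-3->D; (3,6):dx=+2,dy=+3->C; (3,7):dx=+9,dy=+12->C; (3,8):dx=+10,dy=+14->C
  (3,9):dx=+3,dy=+1->C; (4,5):dx=+4,dy=-8->D; (4,6):dx=-2,dy=-2->C; (4,7):dx=+5,dy=+7->C
  (4,8):dx=+6,dy=+9->C; (4,9):dx=-1,dy=-4->C; (5,6):dx=-6,dy=+6->D; (5,7):dx=+1,dy=+15->C
  (5,8):dx=+2,dy=+17->C; (5,9):dx=-5,dy=+4->D; (6,7):dx=+7,dy=+9->C; (6,8):dx=+8,dy=+11->C
  (6,9):dx=+1,dy=-2->D; (7,8):dx=+1,dy=+2->C; (7,9):dx=-6,dy=-11->C; (8,9):dx=-7,dy=-13->C
Step 2: C = 25, D = 11, total pairs = 36.
Step 3: tau = (C - D)/(n(n-1)/2) = (25 - 11)/36 = 0.388889.
Step 4: Exact two-sided p-value (enumerate n! = 362880 permutations of y under H0): p = 0.180181.
Step 5: alpha = 0.05. fail to reject H0.

tau_b = 0.3889 (C=25, D=11), p = 0.180181, fail to reject H0.


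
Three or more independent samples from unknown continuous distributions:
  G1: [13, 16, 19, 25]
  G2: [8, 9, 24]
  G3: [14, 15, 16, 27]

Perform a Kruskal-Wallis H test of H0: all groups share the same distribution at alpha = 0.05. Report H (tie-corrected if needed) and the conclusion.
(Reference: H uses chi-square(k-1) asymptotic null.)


Step 1: Combine all N = 11 observations and assign midranks.
sorted (value, group, rank): (8,G2,1), (9,G2,2), (13,G1,3), (14,G3,4), (15,G3,5), (16,G1,6.5), (16,G3,6.5), (19,G1,8), (24,G2,9), (25,G1,10), (27,G3,11)
Step 2: Sum ranks within each group.
R_1 = 27.5 (n_1 = 4)
R_2 = 12 (n_2 = 3)
R_3 = 26.5 (n_3 = 4)
Step 3: H = 12/(N(N+1)) * sum(R_i^2/n_i) - 3(N+1)
     = 12/(11*12) * (27.5^2/4 + 12^2/3 + 26.5^2/4) - 3*12
     = 0.090909 * 412.625 - 36
     = 1.511364.
Step 4: Ties present; correction factor C = 1 - 6/(11^3 - 11) = 0.995455. Corrected H = 1.511364 / 0.995455 = 1.518265.
Step 5: Under H0, H ~ chi^2(2); p-value = 0.468072.
Step 6: alpha = 0.05. fail to reject H0.

H = 1.5183, df = 2, p = 0.468072, fail to reject H0.


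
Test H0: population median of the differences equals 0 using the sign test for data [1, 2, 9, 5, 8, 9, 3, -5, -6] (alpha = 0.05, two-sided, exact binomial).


Step 1: Discard zero differences. Original n = 9; n_eff = number of nonzero differences = 9.
Nonzero differences (with sign): +1, +2, +9, +5, +8, +9, +3, -5, -6
Step 2: Count signs: positive = 7, negative = 2.
Step 3: Under H0: P(positive) = 0.5, so the number of positives S ~ Bin(9, 0.5).
Step 4: Two-sided exact p-value = sum of Bin(9,0.5) probabilities at or below the observed probability = 0.179688.
Step 5: alpha = 0.05. fail to reject H0.

n_eff = 9, pos = 7, neg = 2, p = 0.179688, fail to reject H0.


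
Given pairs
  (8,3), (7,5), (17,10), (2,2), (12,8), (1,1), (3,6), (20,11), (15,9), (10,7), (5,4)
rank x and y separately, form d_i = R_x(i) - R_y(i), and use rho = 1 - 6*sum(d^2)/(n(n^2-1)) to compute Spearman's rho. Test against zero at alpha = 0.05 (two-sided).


Step 1: Rank x and y separately (midranks; no ties here).
rank(x): 8->6, 7->5, 17->10, 2->2, 12->8, 1->1, 3->3, 20->11, 15->9, 10->7, 5->4
rank(y): 3->3, 5->5, 10->10, 2->2, 8->8, 1->1, 6->6, 11->11, 9->9, 7->7, 4->4
Step 2: d_i = R_x(i) - R_y(i); compute d_i^2.
  (6-3)^2=9, (5-5)^2=0, (10-10)^2=0, (2-2)^2=0, (8-8)^2=0, (1-1)^2=0, (3-6)^2=9, (11-11)^2=0, (9-9)^2=0, (7-7)^2=0, (4-4)^2=0
sum(d^2) = 18.
Step 3: rho = 1 - 6*18 / (11*(11^2 - 1)) = 1 - 108/1320 = 0.918182.
Step 4: Under H0, t = rho * sqrt((n-2)/(1-rho^2)) = 6.9531 ~ t(9).
Step 5: Two-sided p-value from the t-distribution with 9 df = 0.000067.
Step 6: alpha = 0.05. reject H0.

rho = 0.9182, p = 0.000067, reject H0 at alpha = 0.05.


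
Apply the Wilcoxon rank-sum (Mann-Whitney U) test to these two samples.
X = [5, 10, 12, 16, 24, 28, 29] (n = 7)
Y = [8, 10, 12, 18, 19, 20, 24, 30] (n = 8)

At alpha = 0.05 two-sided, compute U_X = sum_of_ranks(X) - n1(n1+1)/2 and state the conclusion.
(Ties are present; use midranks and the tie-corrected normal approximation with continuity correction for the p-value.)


Step 1: Combine and sort all 15 observations; assign midranks.
sorted (value, group): (5,X), (8,Y), (10,X), (10,Y), (12,X), (12,Y), (16,X), (18,Y), (19,Y), (20,Y), (24,X), (24,Y), (28,X), (29,X), (30,Y)
ranks: 5->1, 8->2, 10->3.5, 10->3.5, 12->5.5, 12->5.5, 16->7, 18->8, 19->9, 20->10, 24->11.5, 24->11.5, 28->13, 29->14, 30->15
Step 2: Rank sum for X: R1 = 1 + 3.5 + 5.5 + 7 + 11.5 + 13 + 14 = 55.5.
Step 3: U_X = R1 - n1(n1+1)/2 = 55.5 - 7*8/2 = 55.5 - 28 = 27.5.
       U_Y = n1*n2 - U_X = 56 - 27.5 = 28.5.
Step 4: Ties are present, so use the tie-corrected normal approximation (with continuity correction) for the p-value.
Step 5: p-value = 1.000000; compare to alpha = 0.05. fail to reject H0.

U_X = 27.5, p = 1.000000, fail to reject H0 at alpha = 0.05.


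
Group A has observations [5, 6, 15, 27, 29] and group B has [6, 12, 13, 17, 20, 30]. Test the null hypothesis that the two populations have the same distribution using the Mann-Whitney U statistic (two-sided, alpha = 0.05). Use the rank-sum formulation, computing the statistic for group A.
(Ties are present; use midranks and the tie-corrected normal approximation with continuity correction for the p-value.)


Step 1: Combine and sort all 11 observations; assign midranks.
sorted (value, group): (5,X), (6,X), (6,Y), (12,Y), (13,Y), (15,X), (17,Y), (20,Y), (27,X), (29,X), (30,Y)
ranks: 5->1, 6->2.5, 6->2.5, 12->4, 13->5, 15->6, 17->7, 20->8, 27->9, 29->10, 30->11
Step 2: Rank sum for X: R1 = 1 + 2.5 + 6 + 9 + 10 = 28.5.
Step 3: U_X = R1 - n1(n1+1)/2 = 28.5 - 5*6/2 = 28.5 - 15 = 13.5.
       U_Y = n1*n2 - U_X = 30 - 13.5 = 16.5.
Step 4: Ties are present, so use the tie-corrected normal approximation (with continuity correction) for the p-value.
Step 5: p-value = 0.854805; compare to alpha = 0.05. fail to reject H0.

U_X = 13.5, p = 0.854805, fail to reject H0 at alpha = 0.05.


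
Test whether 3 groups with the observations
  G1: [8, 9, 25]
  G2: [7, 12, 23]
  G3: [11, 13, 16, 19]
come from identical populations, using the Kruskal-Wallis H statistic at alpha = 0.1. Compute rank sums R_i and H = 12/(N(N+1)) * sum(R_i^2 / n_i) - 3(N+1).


Step 1: Combine all N = 10 observations and assign midranks.
sorted (value, group, rank): (7,G2,1), (8,G1,2), (9,G1,3), (11,G3,4), (12,G2,5), (13,G3,6), (16,G3,7), (19,G3,8), (23,G2,9), (25,G1,10)
Step 2: Sum ranks within each group.
R_1 = 15 (n_1 = 3)
R_2 = 15 (n_2 = 3)
R_3 = 25 (n_3 = 4)
Step 3: H = 12/(N(N+1)) * sum(R_i^2/n_i) - 3(N+1)
     = 12/(10*11) * (15^2/3 + 15^2/3 + 25^2/4) - 3*11
     = 0.109091 * 306.25 - 33
     = 0.409091.
Step 4: No ties, so H is used without correction.
Step 5: Under H0, H ~ chi^2(2); p-value = 0.815018.
Step 6: alpha = 0.1. fail to reject H0.

H = 0.4091, df = 2, p = 0.815018, fail to reject H0.


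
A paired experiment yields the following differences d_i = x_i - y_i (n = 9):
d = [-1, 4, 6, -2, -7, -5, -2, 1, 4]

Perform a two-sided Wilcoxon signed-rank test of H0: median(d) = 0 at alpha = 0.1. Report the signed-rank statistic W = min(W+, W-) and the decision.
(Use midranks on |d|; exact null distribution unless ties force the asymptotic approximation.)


Step 1: Drop any zero differences (none here) and take |d_i|.
|d| = [1, 4, 6, 2, 7, 5, 2, 1, 4]
Step 2: Midrank |d_i| (ties get averaged ranks).
ranks: |1|->1.5, |4|->5.5, |6|->8, |2|->3.5, |7|->9, |5|->7, |2|->3.5, |1|->1.5, |4|->5.5
Step 3: Attach original signs; sum ranks with positive sign and with negative sign.
W+ = 5.5 + 8 + 1.5 + 5.5 = 20.5
W- = 1.5 + 3.5 + 9 + 7 + 3.5 = 24.5
(Check: W+ + W- = 45 should equal n(n+1)/2 = 45.)
Step 4: Test statistic W = min(W+, W-) = 20.5.
Step 5: Ties in |d|, so use the tie-corrected normal approximation.
        E[W] = n(n+1)/4 = 9*10/4 = 22.5.
        Tie groups: |d|=1 (t=2), |d|=2 (t=2), |d|=4 (t=2); sum(t^3 - t) = 18.
        Var[W] = n(n+1)(2n+1)/24 - sum(t^3-t)/48 = 1710/24 - 18/48 = 70.875.
        z = (W - E[W]) / sqrt(Var[W]) = (20.5 - 22.5) / 8.4187 = -0.2376.
        Two-sided p = 2*Phi(z) = 0.812218.
Step 6: alpha = 0.1. fail to reject H0.

W+ = 20.5, W- = 24.5, W = min = 20.5, p = 0.812218, fail to reject H0.


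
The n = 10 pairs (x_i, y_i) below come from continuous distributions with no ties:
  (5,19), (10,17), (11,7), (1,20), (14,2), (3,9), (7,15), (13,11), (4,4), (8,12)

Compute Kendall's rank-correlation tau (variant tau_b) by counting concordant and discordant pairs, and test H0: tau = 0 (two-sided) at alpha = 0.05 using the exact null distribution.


Step 1: Enumerate the 45 unordered pairs (i,j) with i<j and classify each by sign(x_j-x_i) * sign(y_j-y_i).
  (1,2):dx=+5,dy=-2->D; (1,3):dx=+6,dy=-12->D; (1,4):dx=-4,dy=+1->D; (1,5):dx=+9,dy=-17->D
  (1,6):dx=-2,dy=-10->C; (1,7):dx=+2,dy=-4->D; (1,8):dx=+8,dy=-8->D; (1,9):dx=-1,dy=-15->C
  (1,10):dx=+3,dy=-7->D; (2,3):dx=+1,dy=-10->D; (2,4):dx=-9,dy=+3->D; (2,5):dx=+4,dy=-15->D
  (2,6):dx=-7,dy=-8->C; (2,7):dx=-3,dy=-2->C; (2,8):dx=+3,dy=-6->D; (2,9):dx=-6,dy=-13->C
  (2,10):dx=-2,dy=-5->C; (3,4):dx=-10,dy=+13->D; (3,5):dx=+3,dy=-5->D; (3,6):dx=-8,dy=+2->D
  (3,7):dx=-4,dy=+8->D; (3,8):dx=+2,dy=+4->C; (3,9):dx=-7,dy=-3->C; (3,10):dx=-3,dy=+5->D
  (4,5):dx=+13,dy=-18->D; (4,6):dx=+2,dy=-11->D; (4,7):dx=+6,dy=-5->D; (4,8):dx=+12,dy=-9->D
  (4,9):dx=+3,dy=-16->D; (4,10):dx=+7,dy=-8->D; (5,6):dx=-11,dy=+7->D; (5,7):dx=-7,dy=+13->D
  (5,8):dx=-1,dy=+9->D; (5,9):dx=-10,dy=+2->D; (5,10):dx=-6,dy=+10->D; (6,7):dx=+4,dy=+6->C
  (6,8):dx=+10,dy=+2->C; (6,9):dx=+1,dy=-5->D; (6,10):dx=+5,dy=+3->C; (7,8):dx=+6,dy=-4->D
  (7,9):dx=-3,dy=-11->C; (7,10):dx=+1,dy=-3->D; (8,9):dx=-9,dy=-7->C; (8,10):dx=-5,dy=+1->D
  (9,10):dx=+4,dy=+8->C
Step 2: C = 14, D = 31, total pairs = 45.
Step 3: tau = (C - D)/(n(n-1)/2) = (14 - 31)/45 = -0.377778.
Step 4: Exact two-sided p-value (enumerate n! = 3628800 permutations of y under H0): p = 0.155742.
Step 5: alpha = 0.05. fail to reject H0.

tau_b = -0.3778 (C=14, D=31), p = 0.155742, fail to reject H0.


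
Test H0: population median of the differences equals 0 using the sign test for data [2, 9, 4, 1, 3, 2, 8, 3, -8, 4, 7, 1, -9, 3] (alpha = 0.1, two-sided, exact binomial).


Step 1: Discard zero differences. Original n = 14; n_eff = number of nonzero differences = 14.
Nonzero differences (with sign): +2, +9, +4, +1, +3, +2, +8, +3, -8, +4, +7, +1, -9, +3
Step 2: Count signs: positive = 12, negative = 2.
Step 3: Under H0: P(positive) = 0.5, so the number of positives S ~ Bin(14, 0.5).
Step 4: Two-sided exact p-value = sum of Bin(14,0.5) probabilities at or below the observed probability = 0.012939.
Step 5: alpha = 0.1. reject H0.

n_eff = 14, pos = 12, neg = 2, p = 0.012939, reject H0.


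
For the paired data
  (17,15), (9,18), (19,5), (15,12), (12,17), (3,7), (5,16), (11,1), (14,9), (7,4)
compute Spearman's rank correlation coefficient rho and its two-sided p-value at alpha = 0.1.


Step 1: Rank x and y separately (midranks; no ties here).
rank(x): 17->9, 9->4, 19->10, 15->8, 12->6, 3->1, 5->2, 11->5, 14->7, 7->3
rank(y): 15->7, 18->10, 5->3, 12->6, 17->9, 7->4, 16->8, 1->1, 9->5, 4->2
Step 2: d_i = R_x(i) - R_y(i); compute d_i^2.
  (9-7)^2=4, (4-10)^2=36, (10-3)^2=49, (8-6)^2=4, (6-9)^2=9, (1-4)^2=9, (2-8)^2=36, (5-1)^2=16, (7-5)^2=4, (3-2)^2=1
sum(d^2) = 168.
Step 3: rho = 1 - 6*168 / (10*(10^2 - 1)) = 1 - 1008/990 = -0.018182.
Step 4: Under H0, t = rho * sqrt((n-2)/(1-rho^2)) = -0.0514 ~ t(8).
Step 5: Two-sided p-value from the t-distribution with 8 df = 0.960240.
Step 6: alpha = 0.1. fail to reject H0.

rho = -0.0182, p = 0.960240, fail to reject H0 at alpha = 0.1.


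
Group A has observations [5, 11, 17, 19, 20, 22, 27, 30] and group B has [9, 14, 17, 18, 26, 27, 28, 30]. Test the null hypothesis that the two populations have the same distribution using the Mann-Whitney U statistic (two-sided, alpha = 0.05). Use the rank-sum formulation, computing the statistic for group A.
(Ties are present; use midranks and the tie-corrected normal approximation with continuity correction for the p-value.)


Step 1: Combine and sort all 16 observations; assign midranks.
sorted (value, group): (5,X), (9,Y), (11,X), (14,Y), (17,X), (17,Y), (18,Y), (19,X), (20,X), (22,X), (26,Y), (27,X), (27,Y), (28,Y), (30,X), (30,Y)
ranks: 5->1, 9->2, 11->3, 14->4, 17->5.5, 17->5.5, 18->7, 19->8, 20->9, 22->10, 26->11, 27->12.5, 27->12.5, 28->14, 30->15.5, 30->15.5
Step 2: Rank sum for X: R1 = 1 + 3 + 5.5 + 8 + 9 + 10 + 12.5 + 15.5 = 64.5.
Step 3: U_X = R1 - n1(n1+1)/2 = 64.5 - 8*9/2 = 64.5 - 36 = 28.5.
       U_Y = n1*n2 - U_X = 64 - 28.5 = 35.5.
Step 4: Ties are present, so use the tie-corrected normal approximation (with continuity correction) for the p-value.
Step 5: p-value = 0.752184; compare to alpha = 0.05. fail to reject H0.

U_X = 28.5, p = 0.752184, fail to reject H0 at alpha = 0.05.


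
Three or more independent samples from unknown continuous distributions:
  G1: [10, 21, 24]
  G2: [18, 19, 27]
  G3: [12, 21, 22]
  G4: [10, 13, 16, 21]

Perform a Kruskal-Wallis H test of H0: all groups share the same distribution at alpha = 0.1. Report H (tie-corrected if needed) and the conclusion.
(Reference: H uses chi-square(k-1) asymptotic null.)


Step 1: Combine all N = 13 observations and assign midranks.
sorted (value, group, rank): (10,G1,1.5), (10,G4,1.5), (12,G3,3), (13,G4,4), (16,G4,5), (18,G2,6), (19,G2,7), (21,G1,9), (21,G3,9), (21,G4,9), (22,G3,11), (24,G1,12), (27,G2,13)
Step 2: Sum ranks within each group.
R_1 = 22.5 (n_1 = 3)
R_2 = 26 (n_2 = 3)
R_3 = 23 (n_3 = 3)
R_4 = 19.5 (n_4 = 4)
Step 3: H = 12/(N(N+1)) * sum(R_i^2/n_i) - 3(N+1)
     = 12/(13*14) * (22.5^2/3 + 26^2/3 + 23^2/3 + 19.5^2/4) - 3*14
     = 0.065934 * 665.479 - 42
     = 1.877747.
Step 4: Ties present; correction factor C = 1 - 30/(13^3 - 13) = 0.986264. Corrected H = 1.877747 / 0.986264 = 1.903900.
Step 5: Under H0, H ~ chi^2(3); p-value = 0.592590.
Step 6: alpha = 0.1. fail to reject H0.

H = 1.9039, df = 3, p = 0.592590, fail to reject H0.


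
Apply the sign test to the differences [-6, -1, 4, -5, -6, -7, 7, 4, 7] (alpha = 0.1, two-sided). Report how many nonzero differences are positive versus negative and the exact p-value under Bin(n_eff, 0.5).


Step 1: Discard zero differences. Original n = 9; n_eff = number of nonzero differences = 9.
Nonzero differences (with sign): -6, -1, +4, -5, -6, -7, +7, +4, +7
Step 2: Count signs: positive = 4, negative = 5.
Step 3: Under H0: P(positive) = 0.5, so the number of positives S ~ Bin(9, 0.5).
Step 4: Two-sided exact p-value = sum of Bin(9,0.5) probabilities at or below the observed probability = 1.000000.
Step 5: alpha = 0.1. fail to reject H0.

n_eff = 9, pos = 4, neg = 5, p = 1.000000, fail to reject H0.


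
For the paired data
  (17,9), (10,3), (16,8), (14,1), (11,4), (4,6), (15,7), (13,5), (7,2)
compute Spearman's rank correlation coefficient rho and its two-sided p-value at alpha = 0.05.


Step 1: Rank x and y separately (midranks; no ties here).
rank(x): 17->9, 10->3, 16->8, 14->6, 11->4, 4->1, 15->7, 13->5, 7->2
rank(y): 9->9, 3->3, 8->8, 1->1, 4->4, 6->6, 7->7, 5->5, 2->2
Step 2: d_i = R_x(i) - R_y(i); compute d_i^2.
  (9-9)^2=0, (3-3)^2=0, (8-8)^2=0, (6-1)^2=25, (4-4)^2=0, (1-6)^2=25, (7-7)^2=0, (5-5)^2=0, (2-2)^2=0
sum(d^2) = 50.
Step 3: rho = 1 - 6*50 / (9*(9^2 - 1)) = 1 - 300/720 = 0.583333.
Step 4: Under H0, t = rho * sqrt((n-2)/(1-rho^2)) = 1.9001 ~ t(7).
Step 5: Two-sided p-value from the t-distribution with 7 df = 0.099186.
Step 6: alpha = 0.05. fail to reject H0.

rho = 0.5833, p = 0.099186, fail to reject H0 at alpha = 0.05.


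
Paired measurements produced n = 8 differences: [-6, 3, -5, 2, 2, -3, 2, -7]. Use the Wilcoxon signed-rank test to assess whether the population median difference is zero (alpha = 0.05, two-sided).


Step 1: Drop any zero differences (none here) and take |d_i|.
|d| = [6, 3, 5, 2, 2, 3, 2, 7]
Step 2: Midrank |d_i| (ties get averaged ranks).
ranks: |6|->7, |3|->4.5, |5|->6, |2|->2, |2|->2, |3|->4.5, |2|->2, |7|->8
Step 3: Attach original signs; sum ranks with positive sign and with negative sign.
W+ = 4.5 + 2 + 2 + 2 = 10.5
W- = 7 + 6 + 4.5 + 8 = 25.5
(Check: W+ + W- = 36 should equal n(n+1)/2 = 36.)
Step 4: Test statistic W = min(W+, W-) = 10.5.
Step 5: Ties in |d|, so use the tie-corrected normal approximation.
        E[W] = n(n+1)/4 = 8*9/4 = 18.
        Tie groups: |d|=2 (t=3), |d|=3 (t=2); sum(t^3 - t) = 30.
        Var[W] = n(n+1)(2n+1)/24 - sum(t^3-t)/48 = 1224/24 - 30/48 = 50.375.
        z = (W - E[W]) / sqrt(Var[W]) = (10.5 - 18) / 7.0975 = -1.0567.
        Two-sided p = 2*Phi(z) = 0.290646.
Step 6: alpha = 0.05. fail to reject H0.

W+ = 10.5, W- = 25.5, W = min = 10.5, p = 0.290646, fail to reject H0.


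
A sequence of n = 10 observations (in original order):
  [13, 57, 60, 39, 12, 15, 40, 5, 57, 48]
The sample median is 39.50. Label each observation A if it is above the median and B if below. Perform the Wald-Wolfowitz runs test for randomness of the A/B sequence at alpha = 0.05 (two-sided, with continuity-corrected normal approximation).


Step 1: Compute median = 39.50; label A = above, B = below.
Labels in order: BAABBBABAA  (n_A = 5, n_B = 5)
Step 2: Count runs R = 6.
Step 3: Under H0 (random ordering), E[R] = 2*n_A*n_B/(n_A+n_B) + 1 = 2*5*5/10 + 1 = 6.0000.
        Var[R] = 2*n_A*n_B*(2*n_A*n_B - n_A - n_B) / ((n_A+n_B)^2 * (n_A+n_B-1)) = 2000/900 = 2.2222.
        SD[R] = 1.4907.
Step 4: R = E[R], so z = 0 with no continuity correction.
Step 5: Two-sided p-value via normal approximation = 2*(1 - Phi(|z|)) = 1.000000.
Step 6: alpha = 0.05. fail to reject H0.

R = 6, z = 0.0000, p = 1.000000, fail to reject H0.


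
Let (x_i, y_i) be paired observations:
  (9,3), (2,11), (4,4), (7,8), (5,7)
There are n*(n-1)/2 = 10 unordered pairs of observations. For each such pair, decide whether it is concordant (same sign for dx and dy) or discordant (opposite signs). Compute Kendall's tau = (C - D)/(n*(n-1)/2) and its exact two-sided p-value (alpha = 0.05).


Step 1: Enumerate the 10 unordered pairs (i,j) with i<j and classify each by sign(x_j-x_i) * sign(y_j-y_i).
  (1,2):dx=-7,dy=+8->D; (1,3):dx=-5,dy=+1->D; (1,4):dx=-2,dy=+5->D; (1,5):dx=-4,dy=+4->D
  (2,3):dx=+2,dy=-7->D; (2,4):dx=+5,dy=-3->D; (2,5):dx=+3,dy=-4->D; (3,4):dx=+3,dy=+4->C
  (3,5):dx=+1,dy=+3->C; (4,5):dx=-2,dy=-1->C
Step 2: C = 3, D = 7, total pairs = 10.
Step 3: tau = (C - D)/(n(n-1)/2) = (3 - 7)/10 = -0.400000.
Step 4: Exact two-sided p-value (enumerate n! = 120 permutations of y under H0): p = 0.483333.
Step 5: alpha = 0.05. fail to reject H0.

tau_b = -0.4000 (C=3, D=7), p = 0.483333, fail to reject H0.


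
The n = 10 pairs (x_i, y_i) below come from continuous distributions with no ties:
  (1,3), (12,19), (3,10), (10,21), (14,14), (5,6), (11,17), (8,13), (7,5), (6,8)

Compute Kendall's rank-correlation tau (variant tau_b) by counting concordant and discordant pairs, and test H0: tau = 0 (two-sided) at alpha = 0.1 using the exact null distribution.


Step 1: Enumerate the 45 unordered pairs (i,j) with i<j and classify each by sign(x_j-x_i) * sign(y_j-y_i).
  (1,2):dx=+11,dy=+16->C; (1,3):dx=+2,dy=+7->C; (1,4):dx=+9,dy=+18->C; (1,5):dx=+13,dy=+11->C
  (1,6):dx=+4,dy=+3->C; (1,7):dx=+10,dy=+14->C; (1,8):dx=+7,dy=+10->C; (1,9):dx=+6,dy=+2->C
  (1,10):dx=+5,dy=+5->C; (2,3):dx=-9,dy=-9->C; (2,4):dx=-2,dy=+2->D; (2,5):dx=+2,dy=-5->D
  (2,6):dx=-7,dy=-13->C; (2,7):dx=-1,dy=-2->C; (2,8):dx=-4,dy=-6->C; (2,9):dx=-5,dy=-14->C
  (2,10):dx=-6,dy=-11->C; (3,4):dx=+7,dy=+11->C; (3,5):dx=+11,dy=+4->C; (3,6):dx=+2,dy=-4->D
  (3,7):dx=+8,dy=+7->C; (3,8):dx=+5,dy=+3->C; (3,9):dx=+4,dy=-5->D; (3,10):dx=+3,dy=-2->D
  (4,5):dx=+4,dy=-7->D; (4,6):dx=-5,dy=-15->C; (4,7):dx=+1,dy=-4->D; (4,8):dx=-2,dy=-8->C
  (4,9):dx=-3,dy=-16->C; (4,10):dx=-4,dy=-13->C; (5,6):dx=-9,dy=-8->C; (5,7):dx=-3,dy=+3->D
  (5,8):dx=-6,dy=-1->C; (5,9):dx=-7,dy=-9->C; (5,10):dx=-8,dy=-6->C; (6,7):dx=+6,dy=+11->C
  (6,8):dx=+3,dy=+7->C; (6,9):dx=+2,dy=-1->D; (6,10):dx=+1,dy=+2->C; (7,8):dx=-3,dy=-4->C
  (7,9):dx=-4,dy=-12->C; (7,10):dx=-5,dy=-9->C; (8,9):dx=-1,dy=-8->C; (8,10):dx=-2,dy=-5->C
  (9,10):dx=-1,dy=+3->D
Step 2: C = 35, D = 10, total pairs = 45.
Step 3: tau = (C - D)/(n(n-1)/2) = (35 - 10)/45 = 0.555556.
Step 4: Exact two-sided p-value (enumerate n! = 3628800 permutations of y under H0): p = 0.028609.
Step 5: alpha = 0.1. reject H0.

tau_b = 0.5556 (C=35, D=10), p = 0.028609, reject H0.


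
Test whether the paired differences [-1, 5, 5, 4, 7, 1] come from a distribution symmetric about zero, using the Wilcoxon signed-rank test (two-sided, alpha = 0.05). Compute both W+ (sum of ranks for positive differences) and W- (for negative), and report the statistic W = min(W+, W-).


Step 1: Drop any zero differences (none here) and take |d_i|.
|d| = [1, 5, 5, 4, 7, 1]
Step 2: Midrank |d_i| (ties get averaged ranks).
ranks: |1|->1.5, |5|->4.5, |5|->4.5, |4|->3, |7|->6, |1|->1.5
Step 3: Attach original signs; sum ranks with positive sign and with negative sign.
W+ = 4.5 + 4.5 + 3 + 6 + 1.5 = 19.5
W- = 1.5 = 1.5
(Check: W+ + W- = 21 should equal n(n+1)/2 = 21.)
Step 4: Test statistic W = min(W+, W-) = 1.5.
Step 5: Ties in |d|, so use the tie-corrected normal approximation.
        E[W] = n(n+1)/4 = 6*7/4 = 10.5.
        Tie groups: |d|=1 (t=2), |d|=5 (t=2); sum(t^3 - t) = 12.
        Var[W] = n(n+1)(2n+1)/24 - sum(t^3-t)/48 = 546/24 - 12/48 = 22.5.
        z = (W - E[W]) / sqrt(Var[W]) = (1.5 - 10.5) / 4.7434 = -1.8974.
        Two-sided p = 2*Phi(z) = 0.057780.
Step 6: alpha = 0.05. fail to reject H0.

W+ = 19.5, W- = 1.5, W = min = 1.5, p = 0.057780, fail to reject H0.


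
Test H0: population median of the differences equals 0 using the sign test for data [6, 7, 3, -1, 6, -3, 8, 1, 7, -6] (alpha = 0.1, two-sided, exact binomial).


Step 1: Discard zero differences. Original n = 10; n_eff = number of nonzero differences = 10.
Nonzero differences (with sign): +6, +7, +3, -1, +6, -3, +8, +1, +7, -6
Step 2: Count signs: positive = 7, negative = 3.
Step 3: Under H0: P(positive) = 0.5, so the number of positives S ~ Bin(10, 0.5).
Step 4: Two-sided exact p-value = sum of Bin(10,0.5) probabilities at or below the observed probability = 0.343750.
Step 5: alpha = 0.1. fail to reject H0.

n_eff = 10, pos = 7, neg = 3, p = 0.343750, fail to reject H0.


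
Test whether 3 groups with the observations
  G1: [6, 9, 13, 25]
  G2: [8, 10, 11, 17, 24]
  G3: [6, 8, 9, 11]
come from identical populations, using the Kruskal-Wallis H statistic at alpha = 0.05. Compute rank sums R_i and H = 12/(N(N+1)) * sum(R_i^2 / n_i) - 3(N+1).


Step 1: Combine all N = 13 observations and assign midranks.
sorted (value, group, rank): (6,G1,1.5), (6,G3,1.5), (8,G2,3.5), (8,G3,3.5), (9,G1,5.5), (9,G3,5.5), (10,G2,7), (11,G2,8.5), (11,G3,8.5), (13,G1,10), (17,G2,11), (24,G2,12), (25,G1,13)
Step 2: Sum ranks within each group.
R_1 = 30 (n_1 = 4)
R_2 = 42 (n_2 = 5)
R_3 = 19 (n_3 = 4)
Step 3: H = 12/(N(N+1)) * sum(R_i^2/n_i) - 3(N+1)
     = 12/(13*14) * (30^2/4 + 42^2/5 + 19^2/4) - 3*14
     = 0.065934 * 668.05 - 42
     = 2.047253.
Step 4: Ties present; correction factor C = 1 - 24/(13^3 - 13) = 0.989011. Corrected H = 2.047253 / 0.989011 = 2.070000.
Step 5: Under H0, H ~ chi^2(2); p-value = 0.355226.
Step 6: alpha = 0.05. fail to reject H0.

H = 2.0700, df = 2, p = 0.355226, fail to reject H0.


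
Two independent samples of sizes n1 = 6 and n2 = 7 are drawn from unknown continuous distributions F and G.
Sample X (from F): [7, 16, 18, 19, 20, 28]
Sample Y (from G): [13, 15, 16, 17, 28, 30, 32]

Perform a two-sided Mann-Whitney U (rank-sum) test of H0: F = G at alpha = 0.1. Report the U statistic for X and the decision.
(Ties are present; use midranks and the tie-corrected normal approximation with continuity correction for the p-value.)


Step 1: Combine and sort all 13 observations; assign midranks.
sorted (value, group): (7,X), (13,Y), (15,Y), (16,X), (16,Y), (17,Y), (18,X), (19,X), (20,X), (28,X), (28,Y), (30,Y), (32,Y)
ranks: 7->1, 13->2, 15->3, 16->4.5, 16->4.5, 17->6, 18->7, 19->8, 20->9, 28->10.5, 28->10.5, 30->12, 32->13
Step 2: Rank sum for X: R1 = 1 + 4.5 + 7 + 8 + 9 + 10.5 = 40.
Step 3: U_X = R1 - n1(n1+1)/2 = 40 - 6*7/2 = 40 - 21 = 19.
       U_Y = n1*n2 - U_X = 42 - 19 = 23.
Step 4: Ties are present, so use the tie-corrected normal approximation (with continuity correction) for the p-value.
Step 5: p-value = 0.829863; compare to alpha = 0.1. fail to reject H0.

U_X = 19, p = 0.829863, fail to reject H0 at alpha = 0.1.


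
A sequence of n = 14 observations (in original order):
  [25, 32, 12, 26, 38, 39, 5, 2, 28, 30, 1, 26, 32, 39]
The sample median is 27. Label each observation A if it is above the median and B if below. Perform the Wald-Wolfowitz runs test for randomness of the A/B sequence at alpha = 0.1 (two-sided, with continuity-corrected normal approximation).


Step 1: Compute median = 27; label A = above, B = below.
Labels in order: BABBAABBAABBAA  (n_A = 7, n_B = 7)
Step 2: Count runs R = 8.
Step 3: Under H0 (random ordering), E[R] = 2*n_A*n_B/(n_A+n_B) + 1 = 2*7*7/14 + 1 = 8.0000.
        Var[R] = 2*n_A*n_B*(2*n_A*n_B - n_A - n_B) / ((n_A+n_B)^2 * (n_A+n_B-1)) = 8232/2548 = 3.2308.
        SD[R] = 1.7974.
Step 4: R = E[R], so z = 0 with no continuity correction.
Step 5: Two-sided p-value via normal approximation = 2*(1 - Phi(|z|)) = 1.000000.
Step 6: alpha = 0.1. fail to reject H0.

R = 8, z = 0.0000, p = 1.000000, fail to reject H0.
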